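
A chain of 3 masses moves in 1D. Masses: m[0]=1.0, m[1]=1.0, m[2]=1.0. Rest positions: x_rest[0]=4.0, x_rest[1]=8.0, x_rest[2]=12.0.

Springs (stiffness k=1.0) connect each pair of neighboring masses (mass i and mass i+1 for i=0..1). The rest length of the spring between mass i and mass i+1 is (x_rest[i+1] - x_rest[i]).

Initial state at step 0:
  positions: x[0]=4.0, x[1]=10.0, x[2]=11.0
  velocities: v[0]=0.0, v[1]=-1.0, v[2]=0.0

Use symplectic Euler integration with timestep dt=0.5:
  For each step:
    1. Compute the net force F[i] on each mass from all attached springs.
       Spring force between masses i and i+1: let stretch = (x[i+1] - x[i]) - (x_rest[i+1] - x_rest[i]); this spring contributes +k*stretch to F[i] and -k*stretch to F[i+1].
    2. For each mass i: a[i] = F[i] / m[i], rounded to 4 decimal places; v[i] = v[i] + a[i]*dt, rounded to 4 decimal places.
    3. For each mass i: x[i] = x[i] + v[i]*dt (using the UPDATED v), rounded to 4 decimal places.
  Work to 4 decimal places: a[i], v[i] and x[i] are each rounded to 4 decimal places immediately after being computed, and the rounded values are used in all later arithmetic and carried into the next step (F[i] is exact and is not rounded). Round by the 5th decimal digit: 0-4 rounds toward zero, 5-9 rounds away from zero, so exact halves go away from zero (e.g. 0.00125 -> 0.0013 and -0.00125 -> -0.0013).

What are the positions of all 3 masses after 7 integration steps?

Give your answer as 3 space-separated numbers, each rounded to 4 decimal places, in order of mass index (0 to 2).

Answer: 1.9137 8.8500 10.7366

Derivation:
Step 0: x=[4.0000 10.0000 11.0000] v=[0.0000 -1.0000 0.0000]
Step 1: x=[4.5000 8.2500 11.7500] v=[1.0000 -3.5000 1.5000]
Step 2: x=[4.9375 6.4375 12.6250] v=[0.8750 -3.6250 1.7500]
Step 3: x=[4.7500 5.7969 12.9532] v=[-0.3750 -1.2813 0.6563]
Step 4: x=[3.8242 6.6836 12.4923] v=[-1.8516 1.7734 -0.9219]
Step 5: x=[2.6133 8.3077 11.5792] v=[-2.4219 3.2481 -1.8263]
Step 6: x=[1.8260 9.3261 10.8482] v=[-1.5747 2.0367 -1.4621]
Step 7: x=[1.9137 8.8500 10.7366] v=[0.1754 -0.9523 -0.2232]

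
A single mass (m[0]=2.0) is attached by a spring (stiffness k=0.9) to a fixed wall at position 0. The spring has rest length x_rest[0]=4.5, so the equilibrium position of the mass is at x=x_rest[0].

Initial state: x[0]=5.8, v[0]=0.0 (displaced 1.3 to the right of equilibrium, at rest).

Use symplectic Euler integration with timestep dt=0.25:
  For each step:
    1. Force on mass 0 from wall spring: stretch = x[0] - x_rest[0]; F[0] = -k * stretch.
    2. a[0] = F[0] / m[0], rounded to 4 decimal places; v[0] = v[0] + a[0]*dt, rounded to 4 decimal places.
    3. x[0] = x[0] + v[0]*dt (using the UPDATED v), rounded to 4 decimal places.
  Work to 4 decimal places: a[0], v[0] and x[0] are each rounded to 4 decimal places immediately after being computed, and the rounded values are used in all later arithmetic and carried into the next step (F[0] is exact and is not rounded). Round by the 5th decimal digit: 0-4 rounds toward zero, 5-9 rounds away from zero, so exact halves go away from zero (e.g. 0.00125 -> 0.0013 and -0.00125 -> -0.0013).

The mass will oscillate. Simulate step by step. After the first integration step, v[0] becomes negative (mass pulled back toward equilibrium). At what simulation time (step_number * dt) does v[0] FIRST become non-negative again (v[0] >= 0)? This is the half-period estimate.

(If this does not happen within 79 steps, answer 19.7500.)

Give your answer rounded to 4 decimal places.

Step 0: x=[5.8000] v=[0.0000]
Step 1: x=[5.7634] v=[-0.1463]
Step 2: x=[5.6913] v=[-0.2884]
Step 3: x=[5.5857] v=[-0.4224]
Step 4: x=[5.4496] v=[-0.5446]
Step 5: x=[5.2868] v=[-0.6514]
Step 6: x=[5.1018] v=[-0.7399]
Step 7: x=[4.8999] v=[-0.8076]
Step 8: x=[4.6868] v=[-0.8526]
Step 9: x=[4.4684] v=[-0.8736]
Step 10: x=[4.2509] v=[-0.8701]
Step 11: x=[4.0404] v=[-0.8421]
Step 12: x=[3.8428] v=[-0.7904]
Step 13: x=[3.6637] v=[-0.7165]
Step 14: x=[3.5081] v=[-0.6224]
Step 15: x=[3.3804] v=[-0.5108]
Step 16: x=[3.2842] v=[-0.3849]
Step 17: x=[3.2222] v=[-0.2481]
Step 18: x=[3.1961] v=[-0.1044]
Step 19: x=[3.2067] v=[0.0423]
First v>=0 after going negative at step 19, time=4.7500

Answer: 4.7500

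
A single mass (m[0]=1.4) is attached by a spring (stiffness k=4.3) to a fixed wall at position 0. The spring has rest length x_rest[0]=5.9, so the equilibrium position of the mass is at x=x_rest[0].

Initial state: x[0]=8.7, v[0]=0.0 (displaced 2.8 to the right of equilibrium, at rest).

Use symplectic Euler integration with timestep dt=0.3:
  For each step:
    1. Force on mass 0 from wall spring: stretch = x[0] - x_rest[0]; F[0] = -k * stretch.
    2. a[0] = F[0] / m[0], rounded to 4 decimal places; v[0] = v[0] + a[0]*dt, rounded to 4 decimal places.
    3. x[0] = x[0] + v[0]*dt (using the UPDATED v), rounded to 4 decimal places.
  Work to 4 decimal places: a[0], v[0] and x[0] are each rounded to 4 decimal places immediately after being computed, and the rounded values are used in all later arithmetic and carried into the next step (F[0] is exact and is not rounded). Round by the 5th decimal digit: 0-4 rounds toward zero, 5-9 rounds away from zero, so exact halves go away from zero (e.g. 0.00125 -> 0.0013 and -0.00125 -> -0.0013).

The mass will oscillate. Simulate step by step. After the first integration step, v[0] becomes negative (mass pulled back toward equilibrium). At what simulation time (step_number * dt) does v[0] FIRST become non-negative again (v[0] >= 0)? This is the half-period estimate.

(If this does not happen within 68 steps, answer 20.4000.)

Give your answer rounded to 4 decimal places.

Step 0: x=[8.7000] v=[0.0000]
Step 1: x=[7.9260] v=[-2.5800]
Step 2: x=[6.5920] v=[-4.4468]
Step 3: x=[5.0667] v=[-5.0844]
Step 4: x=[3.7717] v=[-4.3166]
Step 5: x=[3.0651] v=[-2.3555]
Step 6: x=[3.1421] v=[0.2567]
First v>=0 after going negative at step 6, time=1.8000

Answer: 1.8000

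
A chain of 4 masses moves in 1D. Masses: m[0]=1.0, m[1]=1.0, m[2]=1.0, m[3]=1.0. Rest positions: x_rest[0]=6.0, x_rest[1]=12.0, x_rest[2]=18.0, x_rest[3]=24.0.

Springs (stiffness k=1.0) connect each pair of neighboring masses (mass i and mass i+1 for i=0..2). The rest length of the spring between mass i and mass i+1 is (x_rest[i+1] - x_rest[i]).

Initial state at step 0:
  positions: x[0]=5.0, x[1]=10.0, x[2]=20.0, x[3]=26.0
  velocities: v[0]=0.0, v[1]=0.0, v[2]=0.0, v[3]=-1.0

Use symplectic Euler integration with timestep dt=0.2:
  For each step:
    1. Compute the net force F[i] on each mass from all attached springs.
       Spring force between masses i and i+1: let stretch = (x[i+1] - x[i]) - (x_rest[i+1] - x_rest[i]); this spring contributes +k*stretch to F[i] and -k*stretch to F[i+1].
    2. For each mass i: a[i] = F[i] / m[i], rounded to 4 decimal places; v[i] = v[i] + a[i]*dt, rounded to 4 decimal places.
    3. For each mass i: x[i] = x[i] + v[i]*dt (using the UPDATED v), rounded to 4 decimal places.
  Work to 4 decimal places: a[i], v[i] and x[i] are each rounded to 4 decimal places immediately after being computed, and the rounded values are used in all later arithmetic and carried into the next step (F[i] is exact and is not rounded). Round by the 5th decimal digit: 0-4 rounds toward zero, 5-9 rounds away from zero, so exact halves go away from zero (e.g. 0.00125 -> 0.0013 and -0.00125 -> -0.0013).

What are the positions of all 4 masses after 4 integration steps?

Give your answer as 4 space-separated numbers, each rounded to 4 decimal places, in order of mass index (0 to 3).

Step 0: x=[5.0000 10.0000 20.0000 26.0000] v=[0.0000 0.0000 0.0000 -1.0000]
Step 1: x=[4.9600 10.2000 19.8400 25.8000] v=[-0.2000 1.0000 -0.8000 -1.0000]
Step 2: x=[4.8896 10.5760 19.5328 25.6016] v=[-0.3520 1.8800 -1.5360 -0.9920]
Step 3: x=[4.8067 11.0828 19.1101 25.4004] v=[-0.4147 2.5341 -2.1136 -1.0058]
Step 4: x=[4.7348 11.6597 18.6179 25.1876] v=[-0.3595 2.8843 -2.4610 -1.0639]

Answer: 4.7348 11.6597 18.6179 25.1876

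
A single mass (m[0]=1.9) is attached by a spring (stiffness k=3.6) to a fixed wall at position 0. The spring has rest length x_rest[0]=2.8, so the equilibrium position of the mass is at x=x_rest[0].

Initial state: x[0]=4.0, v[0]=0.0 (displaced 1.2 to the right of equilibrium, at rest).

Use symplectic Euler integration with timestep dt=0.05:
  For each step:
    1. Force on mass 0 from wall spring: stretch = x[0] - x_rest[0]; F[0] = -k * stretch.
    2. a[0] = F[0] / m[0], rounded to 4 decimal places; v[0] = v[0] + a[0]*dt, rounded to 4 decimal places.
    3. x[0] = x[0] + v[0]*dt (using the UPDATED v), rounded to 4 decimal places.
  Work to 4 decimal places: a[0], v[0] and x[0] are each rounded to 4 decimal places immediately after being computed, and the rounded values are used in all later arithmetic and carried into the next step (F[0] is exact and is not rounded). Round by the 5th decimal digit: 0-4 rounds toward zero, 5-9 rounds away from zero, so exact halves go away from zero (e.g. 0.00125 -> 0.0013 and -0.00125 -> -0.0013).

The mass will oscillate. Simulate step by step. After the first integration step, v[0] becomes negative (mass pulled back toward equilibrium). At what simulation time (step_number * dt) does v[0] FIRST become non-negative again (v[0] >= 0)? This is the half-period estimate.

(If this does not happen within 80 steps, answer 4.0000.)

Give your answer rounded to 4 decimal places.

Step 0: x=[4.0000] v=[0.0000]
Step 1: x=[3.9943] v=[-0.1137]
Step 2: x=[3.9830] v=[-0.2268]
Step 3: x=[3.9661] v=[-0.3389]
Step 4: x=[3.9436] v=[-0.4494]
Step 5: x=[3.9157] v=[-0.5577]
Step 6: x=[3.8825] v=[-0.6634]
Step 7: x=[3.8442] v=[-0.7660]
Step 8: x=[3.8010] v=[-0.8649]
Step 9: x=[3.7530] v=[-0.9597]
Step 10: x=[3.7005] v=[-1.0500]
Step 11: x=[3.6437] v=[-1.1353]
Step 12: x=[3.5829] v=[-1.2152]
Step 13: x=[3.5184] v=[-1.2894]
Step 14: x=[3.4505] v=[-1.3575]
Step 15: x=[3.3795] v=[-1.4191]
Step 16: x=[3.3058] v=[-1.4740]
Step 17: x=[3.2297] v=[-1.5219]
Step 18: x=[3.1516] v=[-1.5626]
Step 19: x=[3.0718] v=[-1.5959]
Step 20: x=[2.9907] v=[-1.6217]
Step 21: x=[2.9087] v=[-1.6398]
Step 22: x=[2.8262] v=[-1.6501]
Step 23: x=[2.7436] v=[-1.6526]
Step 24: x=[2.6612] v=[-1.6473]
Step 25: x=[2.5795] v=[-1.6342]
Step 26: x=[2.4988] v=[-1.6133]
Step 27: x=[2.4196] v=[-1.5848]
Step 28: x=[2.3422] v=[-1.5488]
Step 29: x=[2.2669] v=[-1.5054]
Step 30: x=[2.1942] v=[-1.4549]
Step 31: x=[2.1243] v=[-1.3975]
Step 32: x=[2.0576] v=[-1.3335]
Step 33: x=[1.9944] v=[-1.2632]
Step 34: x=[1.9351] v=[-1.1869]
Step 35: x=[1.8799] v=[-1.1050]
Step 36: x=[1.8290] v=[-1.0178]
Step 37: x=[1.7827] v=[-0.9258]
Step 38: x=[1.7412] v=[-0.8294]
Step 39: x=[1.7047] v=[-0.7291]
Step 40: x=[1.6734] v=[-0.6253]
Step 41: x=[1.6475] v=[-0.5186]
Step 42: x=[1.6270] v=[-0.4094]
Step 43: x=[1.6121] v=[-0.2983]
Step 44: x=[1.6028] v=[-0.1858]
Step 45: x=[1.5992] v=[-0.0724]
Step 46: x=[1.6013] v=[0.0414]
First v>=0 after going negative at step 46, time=2.3000

Answer: 2.3000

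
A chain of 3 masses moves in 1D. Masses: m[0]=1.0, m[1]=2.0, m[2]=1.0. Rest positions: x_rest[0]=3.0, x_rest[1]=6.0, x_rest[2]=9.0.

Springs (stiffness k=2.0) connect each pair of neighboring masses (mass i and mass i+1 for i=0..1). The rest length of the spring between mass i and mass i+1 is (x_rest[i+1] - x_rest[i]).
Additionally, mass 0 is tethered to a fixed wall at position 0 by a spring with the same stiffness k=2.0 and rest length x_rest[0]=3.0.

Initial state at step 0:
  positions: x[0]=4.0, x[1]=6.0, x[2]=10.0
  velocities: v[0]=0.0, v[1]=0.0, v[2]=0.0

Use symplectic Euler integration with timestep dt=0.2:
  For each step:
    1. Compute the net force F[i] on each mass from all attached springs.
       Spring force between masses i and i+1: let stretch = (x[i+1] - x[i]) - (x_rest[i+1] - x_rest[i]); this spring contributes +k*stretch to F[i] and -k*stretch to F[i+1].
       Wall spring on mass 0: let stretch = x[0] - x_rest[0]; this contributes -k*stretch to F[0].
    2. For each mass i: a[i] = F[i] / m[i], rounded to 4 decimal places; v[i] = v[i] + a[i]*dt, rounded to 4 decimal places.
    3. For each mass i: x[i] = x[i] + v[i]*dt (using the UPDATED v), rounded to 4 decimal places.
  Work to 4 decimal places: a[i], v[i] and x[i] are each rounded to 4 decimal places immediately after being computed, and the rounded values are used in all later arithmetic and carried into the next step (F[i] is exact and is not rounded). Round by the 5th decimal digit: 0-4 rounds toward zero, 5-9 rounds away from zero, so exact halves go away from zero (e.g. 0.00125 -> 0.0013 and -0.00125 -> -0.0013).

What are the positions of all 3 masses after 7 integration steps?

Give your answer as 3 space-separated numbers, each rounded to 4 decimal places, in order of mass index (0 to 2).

Step 0: x=[4.0000 6.0000 10.0000] v=[0.0000 0.0000 0.0000]
Step 1: x=[3.8400 6.0800 9.9200] v=[-0.8000 0.4000 -0.4000]
Step 2: x=[3.5520 6.2240 9.7728] v=[-1.4400 0.7200 -0.7360]
Step 3: x=[3.1936 6.4031 9.5817] v=[-1.7920 0.8954 -0.9555]
Step 4: x=[2.8365 6.5809 9.3763] v=[-1.7856 0.8892 -1.0269]
Step 5: x=[2.5520 6.7208 9.1873] v=[-1.4224 0.6994 -0.9451]
Step 6: x=[2.3969 6.7926 9.0410] v=[-0.7757 0.3589 -0.7317]
Step 7: x=[2.4017 6.7785 8.9548] v=[0.0238 -0.0706 -0.4311]

Answer: 2.4017 6.7785 8.9548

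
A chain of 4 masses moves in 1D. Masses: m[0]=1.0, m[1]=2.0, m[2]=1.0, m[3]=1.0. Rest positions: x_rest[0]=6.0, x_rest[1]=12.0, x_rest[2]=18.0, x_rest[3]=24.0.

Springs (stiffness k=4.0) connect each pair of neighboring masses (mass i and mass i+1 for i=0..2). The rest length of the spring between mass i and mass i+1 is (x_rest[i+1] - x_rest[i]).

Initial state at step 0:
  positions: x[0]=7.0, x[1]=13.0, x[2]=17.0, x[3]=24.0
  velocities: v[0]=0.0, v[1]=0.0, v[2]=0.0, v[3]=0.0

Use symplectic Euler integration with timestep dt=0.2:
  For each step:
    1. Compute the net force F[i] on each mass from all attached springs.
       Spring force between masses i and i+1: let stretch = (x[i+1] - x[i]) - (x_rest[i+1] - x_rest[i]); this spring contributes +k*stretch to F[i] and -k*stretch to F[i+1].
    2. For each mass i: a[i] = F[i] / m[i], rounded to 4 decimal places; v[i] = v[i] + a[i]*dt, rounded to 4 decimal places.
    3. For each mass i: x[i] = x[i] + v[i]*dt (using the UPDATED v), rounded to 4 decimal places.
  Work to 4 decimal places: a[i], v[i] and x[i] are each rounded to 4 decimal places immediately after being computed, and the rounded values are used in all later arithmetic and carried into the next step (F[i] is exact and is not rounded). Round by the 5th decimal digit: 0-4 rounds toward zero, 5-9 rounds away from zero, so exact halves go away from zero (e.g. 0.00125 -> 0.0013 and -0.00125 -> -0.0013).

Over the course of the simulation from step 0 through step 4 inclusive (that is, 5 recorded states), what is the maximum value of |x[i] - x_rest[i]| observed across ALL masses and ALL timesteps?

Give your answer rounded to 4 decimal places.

Answer: 1.3312

Derivation:
Step 0: x=[7.0000 13.0000 17.0000 24.0000] v=[0.0000 0.0000 0.0000 0.0000]
Step 1: x=[7.0000 12.8400 17.4800 23.8400] v=[0.0000 -0.8000 2.4000 -0.8000]
Step 2: x=[6.9744 12.5840 18.2352 23.6224] v=[-0.1280 -1.2800 3.7760 -1.0880]
Step 3: x=[6.8863 12.3313 18.9482 23.5028] v=[-0.4403 -1.2634 3.5648 -0.5978]
Step 4: x=[6.7094 12.1724 19.3312 23.6145] v=[-0.8843 -0.7946 1.9150 0.5585]
Max displacement = 1.3312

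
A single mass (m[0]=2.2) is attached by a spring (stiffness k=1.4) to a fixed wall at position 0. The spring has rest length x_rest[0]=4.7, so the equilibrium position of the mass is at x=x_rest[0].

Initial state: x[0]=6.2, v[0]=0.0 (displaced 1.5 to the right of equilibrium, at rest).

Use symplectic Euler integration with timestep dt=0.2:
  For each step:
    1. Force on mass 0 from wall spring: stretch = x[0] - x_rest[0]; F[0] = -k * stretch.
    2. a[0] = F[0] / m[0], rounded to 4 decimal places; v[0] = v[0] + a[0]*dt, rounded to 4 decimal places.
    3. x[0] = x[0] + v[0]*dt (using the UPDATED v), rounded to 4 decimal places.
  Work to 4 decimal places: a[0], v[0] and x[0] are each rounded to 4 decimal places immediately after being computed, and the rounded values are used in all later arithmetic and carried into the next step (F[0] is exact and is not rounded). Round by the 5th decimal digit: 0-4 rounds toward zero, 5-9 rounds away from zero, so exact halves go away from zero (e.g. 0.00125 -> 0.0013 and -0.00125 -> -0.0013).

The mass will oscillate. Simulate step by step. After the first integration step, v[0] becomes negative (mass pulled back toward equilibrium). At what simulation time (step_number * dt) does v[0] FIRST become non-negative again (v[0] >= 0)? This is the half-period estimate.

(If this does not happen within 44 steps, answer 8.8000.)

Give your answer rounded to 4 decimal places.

Step 0: x=[6.2000] v=[0.0000]
Step 1: x=[6.1618] v=[-0.1909]
Step 2: x=[6.0864] v=[-0.3769]
Step 3: x=[5.9757] v=[-0.5534]
Step 4: x=[5.8325] v=[-0.7158]
Step 5: x=[5.6605] v=[-0.8599]
Step 6: x=[5.4641] v=[-0.9821]
Step 7: x=[5.2482] v=[-1.0793]
Step 8: x=[5.0184] v=[-1.1491]
Step 9: x=[4.7805] v=[-1.1896]
Step 10: x=[4.5405] v=[-1.1998]
Step 11: x=[4.3046] v=[-1.1795]
Step 12: x=[4.0788] v=[-1.1292]
Step 13: x=[3.8688] v=[-1.0501]
Step 14: x=[3.6799] v=[-0.9443]
Step 15: x=[3.5170] v=[-0.8145]
Step 16: x=[3.3842] v=[-0.6639]
Step 17: x=[3.2849] v=[-0.4964]
Step 18: x=[3.2216] v=[-0.3163]
Step 19: x=[3.1960] v=[-0.1281]
Step 20: x=[3.2087] v=[0.0633]
First v>=0 after going negative at step 20, time=4.0000

Answer: 4.0000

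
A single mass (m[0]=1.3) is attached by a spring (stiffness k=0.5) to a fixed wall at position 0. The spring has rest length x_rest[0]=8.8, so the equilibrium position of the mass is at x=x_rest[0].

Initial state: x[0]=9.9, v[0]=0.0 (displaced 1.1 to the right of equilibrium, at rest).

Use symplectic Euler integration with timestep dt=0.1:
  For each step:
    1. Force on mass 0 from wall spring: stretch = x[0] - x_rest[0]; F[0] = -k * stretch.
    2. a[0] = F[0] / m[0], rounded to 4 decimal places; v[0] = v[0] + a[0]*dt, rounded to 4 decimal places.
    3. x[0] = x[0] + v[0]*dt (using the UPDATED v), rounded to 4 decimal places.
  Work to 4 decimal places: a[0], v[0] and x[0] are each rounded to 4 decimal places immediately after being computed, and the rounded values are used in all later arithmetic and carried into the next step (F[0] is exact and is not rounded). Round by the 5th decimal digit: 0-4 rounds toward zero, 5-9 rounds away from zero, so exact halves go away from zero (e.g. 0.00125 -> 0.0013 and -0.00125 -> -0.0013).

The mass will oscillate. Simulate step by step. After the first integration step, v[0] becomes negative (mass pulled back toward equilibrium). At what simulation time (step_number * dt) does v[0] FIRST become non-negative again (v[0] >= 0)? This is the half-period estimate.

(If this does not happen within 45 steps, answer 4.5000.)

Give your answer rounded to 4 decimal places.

Step 0: x=[9.9000] v=[0.0000]
Step 1: x=[9.8958] v=[-0.0423]
Step 2: x=[9.8874] v=[-0.0845]
Step 3: x=[9.8748] v=[-0.1263]
Step 4: x=[9.8580] v=[-0.1676]
Step 5: x=[9.8372] v=[-0.2083]
Step 6: x=[9.8124] v=[-0.2482]
Step 7: x=[9.7837] v=[-0.2871]
Step 8: x=[9.7512] v=[-0.3249]
Step 9: x=[9.7151] v=[-0.3615]
Step 10: x=[9.6754] v=[-0.3967]
Step 11: x=[9.6324] v=[-0.4304]
Step 12: x=[9.5862] v=[-0.4624]
Step 13: x=[9.5369] v=[-0.4926]
Step 14: x=[9.4848] v=[-0.5209]
Step 15: x=[9.4301] v=[-0.5472]
Step 16: x=[9.3730] v=[-0.5714]
Step 17: x=[9.3137] v=[-0.5934]
Step 18: x=[9.2524] v=[-0.6132]
Step 19: x=[9.1893] v=[-0.6306]
Step 20: x=[9.1247] v=[-0.6456]
Step 21: x=[9.0589] v=[-0.6581]
Step 22: x=[8.9921] v=[-0.6681]
Step 23: x=[8.9246] v=[-0.6755]
Step 24: x=[8.8566] v=[-0.6803]
Step 25: x=[8.7884] v=[-0.6825]
Step 26: x=[8.7202] v=[-0.6821]
Step 27: x=[8.6523] v=[-0.6790]
Step 28: x=[8.5850] v=[-0.6733]
Step 29: x=[8.5185] v=[-0.6650]
Step 30: x=[8.4531] v=[-0.6542]
Step 31: x=[8.3890] v=[-0.6409]
Step 32: x=[8.3265] v=[-0.6251]
Step 33: x=[8.2658] v=[-0.6069]
Step 34: x=[8.2072] v=[-0.5864]
Step 35: x=[8.1508] v=[-0.5636]
Step 36: x=[8.0969] v=[-0.5386]
Step 37: x=[8.0457] v=[-0.5116]
Step 38: x=[7.9974] v=[-0.4826]
Step 39: x=[7.9522] v=[-0.4517]
Step 40: x=[7.9103] v=[-0.4191]
Step 41: x=[7.8718] v=[-0.3849]
Step 42: x=[7.8369] v=[-0.3492]
Step 43: x=[7.8057] v=[-0.3122]
Step 44: x=[7.7783] v=[-0.2740]
Step 45: x=[7.7548] v=[-0.2347]
v[0] did not become non-negative within 45 steps; using fallback time=4.5000

Answer: 4.5000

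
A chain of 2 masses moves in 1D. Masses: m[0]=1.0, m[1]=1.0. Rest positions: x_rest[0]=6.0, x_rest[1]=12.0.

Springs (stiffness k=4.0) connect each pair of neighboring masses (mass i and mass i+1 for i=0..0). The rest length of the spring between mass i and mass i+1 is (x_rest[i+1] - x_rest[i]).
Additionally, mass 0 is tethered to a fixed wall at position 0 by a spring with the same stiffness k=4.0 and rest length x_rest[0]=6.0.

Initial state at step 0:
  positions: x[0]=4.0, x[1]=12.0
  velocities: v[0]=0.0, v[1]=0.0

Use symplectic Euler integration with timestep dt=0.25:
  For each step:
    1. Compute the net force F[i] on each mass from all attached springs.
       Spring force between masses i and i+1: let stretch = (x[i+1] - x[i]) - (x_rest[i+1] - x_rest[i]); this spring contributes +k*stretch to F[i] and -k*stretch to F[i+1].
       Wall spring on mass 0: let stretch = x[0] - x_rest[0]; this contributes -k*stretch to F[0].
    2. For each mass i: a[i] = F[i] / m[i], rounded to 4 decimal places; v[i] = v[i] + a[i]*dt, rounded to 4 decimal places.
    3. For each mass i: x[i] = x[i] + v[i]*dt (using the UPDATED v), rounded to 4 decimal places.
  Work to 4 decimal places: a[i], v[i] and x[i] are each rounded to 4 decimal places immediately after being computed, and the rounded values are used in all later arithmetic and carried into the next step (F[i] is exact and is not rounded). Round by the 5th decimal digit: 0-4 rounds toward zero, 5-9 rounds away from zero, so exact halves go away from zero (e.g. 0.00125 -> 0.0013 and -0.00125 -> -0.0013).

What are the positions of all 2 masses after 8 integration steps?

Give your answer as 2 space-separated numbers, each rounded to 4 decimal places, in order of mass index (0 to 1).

Step 0: x=[4.0000 12.0000] v=[0.0000 0.0000]
Step 1: x=[5.0000 11.5000] v=[4.0000 -2.0000]
Step 2: x=[6.3750 10.8750] v=[5.5000 -2.5000]
Step 3: x=[7.2813 10.6250] v=[3.6250 -1.0000]
Step 4: x=[7.2032 11.0391] v=[-0.3126 1.6563]
Step 5: x=[6.2832 11.9942] v=[-3.6799 3.8204]
Step 6: x=[5.2202 13.0216] v=[-4.2521 4.1094]
Step 7: x=[4.8025 13.5986] v=[-1.6709 2.3080]
Step 8: x=[5.3832 13.4766] v=[2.3227 -0.4881]

Answer: 5.3832 13.4766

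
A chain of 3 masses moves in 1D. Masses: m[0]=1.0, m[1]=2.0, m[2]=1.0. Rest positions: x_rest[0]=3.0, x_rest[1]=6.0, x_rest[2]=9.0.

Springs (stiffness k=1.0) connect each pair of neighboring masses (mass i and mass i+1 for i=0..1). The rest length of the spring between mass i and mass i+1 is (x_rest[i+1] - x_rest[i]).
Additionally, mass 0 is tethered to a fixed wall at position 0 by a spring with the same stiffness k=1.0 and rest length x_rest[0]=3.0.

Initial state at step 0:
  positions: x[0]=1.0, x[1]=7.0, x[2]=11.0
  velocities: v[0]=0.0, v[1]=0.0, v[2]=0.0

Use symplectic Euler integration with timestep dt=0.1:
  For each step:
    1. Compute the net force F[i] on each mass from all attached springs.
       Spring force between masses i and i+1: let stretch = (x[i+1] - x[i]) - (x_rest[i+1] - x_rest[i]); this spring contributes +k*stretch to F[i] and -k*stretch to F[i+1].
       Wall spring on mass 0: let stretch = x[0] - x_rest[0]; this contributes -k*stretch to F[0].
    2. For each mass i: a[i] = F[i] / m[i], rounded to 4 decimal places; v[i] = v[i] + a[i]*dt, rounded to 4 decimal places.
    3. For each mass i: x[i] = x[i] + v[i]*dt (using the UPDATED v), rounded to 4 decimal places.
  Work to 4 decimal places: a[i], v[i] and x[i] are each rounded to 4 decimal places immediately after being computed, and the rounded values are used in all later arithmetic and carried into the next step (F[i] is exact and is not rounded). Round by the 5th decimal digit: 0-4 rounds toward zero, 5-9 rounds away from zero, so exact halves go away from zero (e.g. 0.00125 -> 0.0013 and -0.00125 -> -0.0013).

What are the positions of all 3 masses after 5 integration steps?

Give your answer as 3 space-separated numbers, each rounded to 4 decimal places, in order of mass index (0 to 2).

Step 0: x=[1.0000 7.0000 11.0000] v=[0.0000 0.0000 0.0000]
Step 1: x=[1.0500 6.9900 10.9900] v=[0.5000 -0.1000 -0.1000]
Step 2: x=[1.1489 6.9703 10.9700] v=[0.9890 -0.1970 -0.2000]
Step 3: x=[1.2945 6.9415 10.9400] v=[1.4563 -0.2881 -0.3000]
Step 4: x=[1.4837 6.9045 10.9000] v=[1.8916 -0.3705 -0.3999]
Step 5: x=[1.7122 6.8603 10.8501] v=[2.2853 -0.4418 -0.4995]

Answer: 1.7122 6.8603 10.8501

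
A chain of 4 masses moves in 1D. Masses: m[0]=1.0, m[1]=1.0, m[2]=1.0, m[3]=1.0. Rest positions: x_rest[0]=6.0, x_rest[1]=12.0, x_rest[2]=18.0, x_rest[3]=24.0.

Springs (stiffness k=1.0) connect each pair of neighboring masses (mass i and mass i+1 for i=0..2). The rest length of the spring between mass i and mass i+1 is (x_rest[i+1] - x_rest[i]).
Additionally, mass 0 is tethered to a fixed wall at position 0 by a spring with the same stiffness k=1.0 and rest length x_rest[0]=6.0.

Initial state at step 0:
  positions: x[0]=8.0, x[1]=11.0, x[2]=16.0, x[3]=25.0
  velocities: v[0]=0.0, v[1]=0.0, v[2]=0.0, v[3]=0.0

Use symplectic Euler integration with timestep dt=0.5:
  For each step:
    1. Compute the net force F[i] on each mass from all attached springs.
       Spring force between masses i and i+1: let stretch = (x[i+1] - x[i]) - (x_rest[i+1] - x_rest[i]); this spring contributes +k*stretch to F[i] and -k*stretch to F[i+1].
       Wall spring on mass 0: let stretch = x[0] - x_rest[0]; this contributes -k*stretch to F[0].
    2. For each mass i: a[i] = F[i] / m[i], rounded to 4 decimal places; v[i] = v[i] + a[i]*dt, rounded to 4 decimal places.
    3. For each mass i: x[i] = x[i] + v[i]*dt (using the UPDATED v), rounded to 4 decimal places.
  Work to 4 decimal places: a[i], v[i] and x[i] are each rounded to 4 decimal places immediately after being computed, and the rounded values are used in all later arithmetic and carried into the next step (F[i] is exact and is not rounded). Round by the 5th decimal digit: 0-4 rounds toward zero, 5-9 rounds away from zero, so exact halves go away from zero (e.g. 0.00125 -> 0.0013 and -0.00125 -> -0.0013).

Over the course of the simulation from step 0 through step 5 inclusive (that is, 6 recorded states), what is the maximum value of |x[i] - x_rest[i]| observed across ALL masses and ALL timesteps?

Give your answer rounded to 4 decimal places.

Step 0: x=[8.0000 11.0000 16.0000 25.0000] v=[0.0000 0.0000 0.0000 0.0000]
Step 1: x=[6.7500 11.5000 17.0000 24.2500] v=[-2.5000 1.0000 2.0000 -1.5000]
Step 2: x=[5.0000 12.1875 18.4375 23.1875] v=[-3.5000 1.3750 2.8750 -2.1250]
Step 3: x=[3.7969 12.6407 19.5000 22.4375] v=[-2.4063 0.9063 2.1250 -1.5000]
Step 4: x=[3.8555 12.5977 19.5821 22.4532] v=[0.1172 -0.0860 0.1641 0.0313]
Step 5: x=[5.1358 12.1153 18.6358 23.2511] v=[2.5606 -0.9649 -1.8926 1.5958]
Max displacement = 2.2031

Answer: 2.2031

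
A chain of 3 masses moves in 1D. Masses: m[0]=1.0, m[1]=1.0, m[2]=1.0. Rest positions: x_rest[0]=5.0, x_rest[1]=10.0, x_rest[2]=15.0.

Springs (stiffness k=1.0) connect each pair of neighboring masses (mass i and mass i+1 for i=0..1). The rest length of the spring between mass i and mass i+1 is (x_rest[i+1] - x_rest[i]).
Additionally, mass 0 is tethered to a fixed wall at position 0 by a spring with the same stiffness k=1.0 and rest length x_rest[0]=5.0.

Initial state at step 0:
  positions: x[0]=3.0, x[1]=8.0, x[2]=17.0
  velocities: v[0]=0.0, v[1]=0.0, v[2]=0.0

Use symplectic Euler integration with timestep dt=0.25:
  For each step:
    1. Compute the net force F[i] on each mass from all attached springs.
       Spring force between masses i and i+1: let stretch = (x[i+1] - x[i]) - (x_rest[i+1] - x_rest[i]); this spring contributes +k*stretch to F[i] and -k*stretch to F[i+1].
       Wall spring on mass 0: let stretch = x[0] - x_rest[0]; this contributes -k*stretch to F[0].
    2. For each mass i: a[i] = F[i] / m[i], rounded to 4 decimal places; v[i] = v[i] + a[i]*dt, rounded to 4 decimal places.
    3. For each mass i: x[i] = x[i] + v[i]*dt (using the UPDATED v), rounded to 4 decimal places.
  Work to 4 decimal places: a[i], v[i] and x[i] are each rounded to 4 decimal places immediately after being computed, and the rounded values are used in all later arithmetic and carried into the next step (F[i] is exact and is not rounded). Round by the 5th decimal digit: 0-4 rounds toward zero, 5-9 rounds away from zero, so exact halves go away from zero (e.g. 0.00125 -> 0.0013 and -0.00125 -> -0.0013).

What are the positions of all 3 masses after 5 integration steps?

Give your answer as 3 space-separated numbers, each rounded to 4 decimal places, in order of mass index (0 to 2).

Step 0: x=[3.0000 8.0000 17.0000] v=[0.0000 0.0000 0.0000]
Step 1: x=[3.1250 8.2500 16.7500] v=[0.5000 1.0000 -1.0000]
Step 2: x=[3.3750 8.7110 16.2813] v=[1.0000 1.8438 -1.8750]
Step 3: x=[3.7476 9.3116 15.6519] v=[1.4903 2.4024 -2.5176]
Step 4: x=[4.2337 9.9607 14.9387] v=[1.9444 2.5965 -2.8527]
Step 5: x=[4.8131 10.5630 14.2269] v=[2.3177 2.4093 -2.8472]

Answer: 4.8131 10.5630 14.2269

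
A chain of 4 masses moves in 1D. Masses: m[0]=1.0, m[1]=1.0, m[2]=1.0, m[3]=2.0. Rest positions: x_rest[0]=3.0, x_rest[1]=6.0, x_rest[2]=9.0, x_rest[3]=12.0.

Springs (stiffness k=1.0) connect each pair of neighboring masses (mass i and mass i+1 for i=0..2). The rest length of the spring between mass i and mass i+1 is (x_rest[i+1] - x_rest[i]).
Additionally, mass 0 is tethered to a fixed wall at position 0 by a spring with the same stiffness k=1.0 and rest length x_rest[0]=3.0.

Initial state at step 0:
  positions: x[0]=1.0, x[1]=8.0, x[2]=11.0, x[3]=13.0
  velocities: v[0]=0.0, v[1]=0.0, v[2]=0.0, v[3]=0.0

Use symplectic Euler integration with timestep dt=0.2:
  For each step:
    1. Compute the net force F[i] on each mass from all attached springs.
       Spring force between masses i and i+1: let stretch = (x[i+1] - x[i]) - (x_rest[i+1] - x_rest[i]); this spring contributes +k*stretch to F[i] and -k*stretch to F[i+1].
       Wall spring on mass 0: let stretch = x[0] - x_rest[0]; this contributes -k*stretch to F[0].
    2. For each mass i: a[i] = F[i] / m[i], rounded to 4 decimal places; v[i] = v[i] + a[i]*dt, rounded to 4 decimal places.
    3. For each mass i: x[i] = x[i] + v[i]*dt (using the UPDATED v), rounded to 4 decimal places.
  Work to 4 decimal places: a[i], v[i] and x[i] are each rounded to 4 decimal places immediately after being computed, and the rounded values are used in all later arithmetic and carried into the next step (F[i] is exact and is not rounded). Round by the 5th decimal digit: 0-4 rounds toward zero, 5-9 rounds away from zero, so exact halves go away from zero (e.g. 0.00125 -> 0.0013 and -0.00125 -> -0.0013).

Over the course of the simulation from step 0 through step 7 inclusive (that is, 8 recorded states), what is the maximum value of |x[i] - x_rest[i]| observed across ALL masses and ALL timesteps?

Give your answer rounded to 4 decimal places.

Answer: 2.0455

Derivation:
Step 0: x=[1.0000 8.0000 11.0000 13.0000] v=[0.0000 0.0000 0.0000 0.0000]
Step 1: x=[1.2400 7.8400 10.9600 13.0200] v=[1.2000 -0.8000 -0.2000 0.1000]
Step 2: x=[1.6944 7.5408 10.8776 13.0588] v=[2.2720 -1.4960 -0.4120 0.1940]
Step 3: x=[2.3149 7.1412 10.7490 13.1140] v=[3.1024 -1.9979 -0.6431 0.2759]
Step 4: x=[3.0358 6.6929 10.5707 13.1819] v=[3.6047 -2.2416 -0.8917 0.3394]
Step 5: x=[3.7816 6.2534 10.3417 13.2576] v=[3.7290 -2.1975 -1.1450 0.3783]
Step 6: x=[4.4750 5.8786 10.0658 13.3349] v=[3.4670 -1.8742 -1.3795 0.3867]
Step 7: x=[5.0455 5.6151 9.7532 13.4069] v=[2.8527 -1.3175 -1.5631 0.3598]
Max displacement = 2.0455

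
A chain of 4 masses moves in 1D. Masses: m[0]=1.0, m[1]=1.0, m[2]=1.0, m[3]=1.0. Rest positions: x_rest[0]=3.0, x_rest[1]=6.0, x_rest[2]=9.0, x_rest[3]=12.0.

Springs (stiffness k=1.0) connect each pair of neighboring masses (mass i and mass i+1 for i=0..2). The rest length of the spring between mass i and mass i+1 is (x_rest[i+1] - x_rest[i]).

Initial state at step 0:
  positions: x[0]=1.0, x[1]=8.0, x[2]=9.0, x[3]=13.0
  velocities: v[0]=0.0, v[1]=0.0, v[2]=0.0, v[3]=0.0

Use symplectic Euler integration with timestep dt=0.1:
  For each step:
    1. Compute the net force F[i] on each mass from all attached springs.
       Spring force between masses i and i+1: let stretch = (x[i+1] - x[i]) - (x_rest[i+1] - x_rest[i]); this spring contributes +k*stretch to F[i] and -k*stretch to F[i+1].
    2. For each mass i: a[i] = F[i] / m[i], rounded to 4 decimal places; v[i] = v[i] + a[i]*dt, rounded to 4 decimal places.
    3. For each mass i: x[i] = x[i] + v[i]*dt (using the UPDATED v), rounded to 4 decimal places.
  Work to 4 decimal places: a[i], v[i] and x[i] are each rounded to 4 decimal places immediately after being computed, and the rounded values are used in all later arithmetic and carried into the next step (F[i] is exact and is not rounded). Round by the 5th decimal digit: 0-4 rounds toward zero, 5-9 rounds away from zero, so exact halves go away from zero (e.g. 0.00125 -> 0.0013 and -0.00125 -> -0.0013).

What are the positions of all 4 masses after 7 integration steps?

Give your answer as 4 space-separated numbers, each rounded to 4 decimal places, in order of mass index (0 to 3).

Step 0: x=[1.0000 8.0000 9.0000 13.0000] v=[0.0000 0.0000 0.0000 0.0000]
Step 1: x=[1.0400 7.9400 9.0300 12.9900] v=[0.4000 -0.6000 0.3000 -0.1000]
Step 2: x=[1.1190 7.8219 9.0887 12.9704] v=[0.7900 -1.1810 0.5870 -0.1960]
Step 3: x=[1.2350 7.6494 9.1736 12.9420] v=[1.1603 -1.7246 0.8485 -0.2842]
Step 4: x=[1.3852 7.4280 9.2809 12.9059] v=[1.5017 -2.2136 1.0729 -0.3610]
Step 5: x=[1.5658 7.1647 9.4059 12.8636] v=[1.8060 -2.6326 1.2501 -0.4235]
Step 6: x=[1.7724 6.8679 9.5431 12.8167] v=[2.0659 -2.9684 1.3718 -0.4693]
Step 7: x=[2.0000 6.5469 9.6863 12.7670] v=[2.2755 -3.2104 1.4316 -0.4967]

Answer: 2.0000 6.5469 9.6863 12.7670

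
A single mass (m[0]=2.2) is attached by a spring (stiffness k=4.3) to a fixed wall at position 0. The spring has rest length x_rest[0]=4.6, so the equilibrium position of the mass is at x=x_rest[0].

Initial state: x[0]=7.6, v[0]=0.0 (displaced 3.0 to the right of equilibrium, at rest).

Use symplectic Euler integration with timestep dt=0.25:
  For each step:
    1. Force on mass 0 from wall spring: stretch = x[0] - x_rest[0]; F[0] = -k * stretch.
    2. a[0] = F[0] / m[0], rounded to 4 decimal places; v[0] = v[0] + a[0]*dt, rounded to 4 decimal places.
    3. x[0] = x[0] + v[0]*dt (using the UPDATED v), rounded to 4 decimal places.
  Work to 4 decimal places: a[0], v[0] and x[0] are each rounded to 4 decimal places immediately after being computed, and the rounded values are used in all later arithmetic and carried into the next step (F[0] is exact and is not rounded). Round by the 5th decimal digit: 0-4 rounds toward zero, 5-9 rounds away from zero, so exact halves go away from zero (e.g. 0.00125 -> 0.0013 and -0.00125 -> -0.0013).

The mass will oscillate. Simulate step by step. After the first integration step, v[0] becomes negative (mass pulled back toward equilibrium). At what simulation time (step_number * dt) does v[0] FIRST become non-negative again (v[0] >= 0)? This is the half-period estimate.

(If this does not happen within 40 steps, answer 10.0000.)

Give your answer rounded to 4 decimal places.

Step 0: x=[7.6000] v=[0.0000]
Step 1: x=[7.2335] v=[-1.4659]
Step 2: x=[6.5453] v=[-2.7527]
Step 3: x=[5.6195] v=[-3.7033]
Step 4: x=[4.5691] v=[-4.2015]
Step 5: x=[3.5225] v=[-4.1864]
Step 6: x=[2.6075] v=[-3.6599]
Step 7: x=[1.9359] v=[-2.6863]
Step 8: x=[1.5898] v=[-1.3845]
Step 9: x=[1.6114] v=[0.0864]
First v>=0 after going negative at step 9, time=2.2500

Answer: 2.2500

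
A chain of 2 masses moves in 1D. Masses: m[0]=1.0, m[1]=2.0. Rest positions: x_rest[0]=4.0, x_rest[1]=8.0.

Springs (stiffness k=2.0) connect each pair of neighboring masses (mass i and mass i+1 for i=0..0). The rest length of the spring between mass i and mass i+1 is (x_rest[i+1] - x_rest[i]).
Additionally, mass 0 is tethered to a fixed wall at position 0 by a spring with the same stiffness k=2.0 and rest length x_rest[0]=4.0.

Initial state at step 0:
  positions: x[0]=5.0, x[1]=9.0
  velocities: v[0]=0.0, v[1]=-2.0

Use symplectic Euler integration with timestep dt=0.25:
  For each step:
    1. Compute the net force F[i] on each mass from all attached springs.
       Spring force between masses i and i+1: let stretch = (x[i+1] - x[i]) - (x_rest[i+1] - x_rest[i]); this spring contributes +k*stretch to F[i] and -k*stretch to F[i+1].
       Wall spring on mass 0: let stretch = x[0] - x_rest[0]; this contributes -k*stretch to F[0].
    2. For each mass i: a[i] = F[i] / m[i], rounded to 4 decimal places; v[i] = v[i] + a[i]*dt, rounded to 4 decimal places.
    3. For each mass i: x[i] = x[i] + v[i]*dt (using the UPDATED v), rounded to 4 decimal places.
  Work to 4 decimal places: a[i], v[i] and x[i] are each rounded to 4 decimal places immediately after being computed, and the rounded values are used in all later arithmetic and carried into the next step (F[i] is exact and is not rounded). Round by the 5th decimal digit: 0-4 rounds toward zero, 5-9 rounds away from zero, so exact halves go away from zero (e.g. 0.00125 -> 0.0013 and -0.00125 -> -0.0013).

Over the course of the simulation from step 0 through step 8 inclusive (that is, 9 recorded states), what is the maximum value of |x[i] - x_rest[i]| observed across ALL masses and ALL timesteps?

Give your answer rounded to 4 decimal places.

Step 0: x=[5.0000 9.0000] v=[0.0000 -2.0000]
Step 1: x=[4.8750 8.5000] v=[-0.5000 -2.0000]
Step 2: x=[4.5938 8.0234] v=[-1.1250 -1.9063]
Step 3: x=[4.1670 7.5825] v=[-1.7071 -1.7637]
Step 4: x=[3.6463 7.1781] v=[-2.0829 -1.6176]
Step 5: x=[3.1113 6.8030] v=[-2.1402 -1.5006]
Step 6: x=[2.6488 6.4471] v=[-1.8500 -1.4235]
Step 7: x=[2.3300 6.1038] v=[-1.2753 -1.3731]
Step 8: x=[2.1917 5.7747] v=[-0.5534 -1.3166]
Max displacement = 2.2253

Answer: 2.2253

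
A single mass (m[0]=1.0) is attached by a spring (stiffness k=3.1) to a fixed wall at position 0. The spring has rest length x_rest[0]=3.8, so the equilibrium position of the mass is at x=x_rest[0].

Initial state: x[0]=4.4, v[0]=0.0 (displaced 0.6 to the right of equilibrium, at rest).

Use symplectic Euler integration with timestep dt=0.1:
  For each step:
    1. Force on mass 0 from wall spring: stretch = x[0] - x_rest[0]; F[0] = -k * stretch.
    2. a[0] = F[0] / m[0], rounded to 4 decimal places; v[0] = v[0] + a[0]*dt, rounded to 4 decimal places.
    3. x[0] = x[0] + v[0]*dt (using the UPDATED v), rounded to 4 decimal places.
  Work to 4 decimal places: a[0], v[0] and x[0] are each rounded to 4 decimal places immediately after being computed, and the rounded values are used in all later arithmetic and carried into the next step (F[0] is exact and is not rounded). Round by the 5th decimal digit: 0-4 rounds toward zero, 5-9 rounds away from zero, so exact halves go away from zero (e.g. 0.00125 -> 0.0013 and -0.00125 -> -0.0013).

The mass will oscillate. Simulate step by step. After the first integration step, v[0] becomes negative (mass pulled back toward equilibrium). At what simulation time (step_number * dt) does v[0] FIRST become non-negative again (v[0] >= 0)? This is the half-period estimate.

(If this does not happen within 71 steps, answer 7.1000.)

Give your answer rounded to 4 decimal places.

Answer: 1.8000

Derivation:
Step 0: x=[4.4000] v=[0.0000]
Step 1: x=[4.3814] v=[-0.1860]
Step 2: x=[4.3448] v=[-0.3662]
Step 3: x=[4.2913] v=[-0.5351]
Step 4: x=[4.2226] v=[-0.6874]
Step 5: x=[4.1408] v=[-0.8184]
Step 6: x=[4.0484] v=[-0.9241]
Step 7: x=[3.9483] v=[-1.0011]
Step 8: x=[3.8436] v=[-1.0471]
Step 9: x=[3.7375] v=[-1.0606]
Step 10: x=[3.6334] v=[-1.0412]
Step 11: x=[3.5344] v=[-0.9896]
Step 12: x=[3.4437] v=[-0.9073]
Step 13: x=[3.3640] v=[-0.7969]
Step 14: x=[3.2978] v=[-0.6617]
Step 15: x=[3.2472] v=[-0.5060]
Step 16: x=[3.2137] v=[-0.3346]
Step 17: x=[3.1984] v=[-0.1529]
Step 18: x=[3.2018] v=[0.0336]
First v>=0 after going negative at step 18, time=1.8000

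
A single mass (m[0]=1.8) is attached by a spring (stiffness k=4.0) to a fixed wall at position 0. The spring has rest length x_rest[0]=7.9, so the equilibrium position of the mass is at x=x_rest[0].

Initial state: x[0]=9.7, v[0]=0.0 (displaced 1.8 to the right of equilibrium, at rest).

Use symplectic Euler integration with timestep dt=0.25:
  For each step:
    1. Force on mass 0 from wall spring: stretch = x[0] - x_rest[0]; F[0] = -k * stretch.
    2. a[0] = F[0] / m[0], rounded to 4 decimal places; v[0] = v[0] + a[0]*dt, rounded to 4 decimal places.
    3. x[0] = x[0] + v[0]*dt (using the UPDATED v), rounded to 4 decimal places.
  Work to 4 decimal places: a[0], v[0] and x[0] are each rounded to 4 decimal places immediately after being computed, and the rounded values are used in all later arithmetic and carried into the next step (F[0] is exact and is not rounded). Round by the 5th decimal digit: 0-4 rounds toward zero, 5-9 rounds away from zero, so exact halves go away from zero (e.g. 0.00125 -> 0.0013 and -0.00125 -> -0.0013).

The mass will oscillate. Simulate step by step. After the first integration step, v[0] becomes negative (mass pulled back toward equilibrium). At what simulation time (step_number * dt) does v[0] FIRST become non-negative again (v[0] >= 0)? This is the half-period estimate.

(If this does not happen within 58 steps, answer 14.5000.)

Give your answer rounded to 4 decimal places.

Step 0: x=[9.7000] v=[0.0000]
Step 1: x=[9.4500] v=[-1.0000]
Step 2: x=[8.9847] v=[-1.8611]
Step 3: x=[8.3688] v=[-2.4637]
Step 4: x=[7.6878] v=[-2.7242]
Step 5: x=[7.0362] v=[-2.6063]
Step 6: x=[6.5046] v=[-2.1264]
Step 7: x=[6.1668] v=[-1.3512]
Step 8: x=[6.0697] v=[-0.3883]
Step 9: x=[6.2268] v=[0.6285]
First v>=0 after going negative at step 9, time=2.2500

Answer: 2.2500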